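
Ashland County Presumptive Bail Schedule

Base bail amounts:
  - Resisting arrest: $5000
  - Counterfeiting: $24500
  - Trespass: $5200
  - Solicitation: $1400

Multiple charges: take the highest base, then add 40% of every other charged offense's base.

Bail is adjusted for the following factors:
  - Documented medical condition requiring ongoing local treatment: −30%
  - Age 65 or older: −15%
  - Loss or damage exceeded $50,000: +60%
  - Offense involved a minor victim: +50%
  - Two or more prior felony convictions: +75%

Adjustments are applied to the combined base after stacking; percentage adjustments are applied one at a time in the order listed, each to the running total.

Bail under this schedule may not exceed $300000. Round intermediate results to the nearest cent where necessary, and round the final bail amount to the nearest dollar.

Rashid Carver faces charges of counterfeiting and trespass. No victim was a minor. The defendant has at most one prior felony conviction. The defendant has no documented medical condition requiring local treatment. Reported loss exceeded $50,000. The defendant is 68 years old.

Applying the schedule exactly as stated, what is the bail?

$36149

Base amounts from the schedule: counterfeiting $24500; trespass $5200.
Stacking rule: highest base plus 40% of each additional charge. Highest is counterfeiting at $24500. Additional: $5200 × 40% = $2080. Combined base = $24500 + $2080 = $26580.
Age 65 or older (−15%): $26580 × 0.85 = $22593.
Loss or damage exceeded $50,000 (+60%): $22593 × 1.6 = $36148.80.
$36148.80 is within the $300000 maximum.
Rounded to the nearest dollar: $36149.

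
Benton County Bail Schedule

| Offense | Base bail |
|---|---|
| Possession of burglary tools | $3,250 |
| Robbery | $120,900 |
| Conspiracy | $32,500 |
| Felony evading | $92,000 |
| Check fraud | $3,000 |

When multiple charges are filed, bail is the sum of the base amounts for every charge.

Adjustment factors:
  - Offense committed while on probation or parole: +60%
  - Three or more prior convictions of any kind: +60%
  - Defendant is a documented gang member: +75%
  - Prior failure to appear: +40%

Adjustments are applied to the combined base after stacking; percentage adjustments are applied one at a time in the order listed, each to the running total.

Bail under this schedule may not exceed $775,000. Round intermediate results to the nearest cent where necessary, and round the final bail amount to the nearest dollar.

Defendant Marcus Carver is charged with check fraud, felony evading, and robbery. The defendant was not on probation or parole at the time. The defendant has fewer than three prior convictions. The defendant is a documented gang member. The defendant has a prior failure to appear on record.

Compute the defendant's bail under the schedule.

Base amounts from the schedule: check fraud $3,000; felony evading $92,000; robbery $120,900.
Stacking rule: sum of all bases. $3,000 + $92,000 + $120,900 = $215,900.
Defendant is a documented gang member (+75%): $215,900 × 1.75 = $377,825.
Prior failure to appear (+40%): $377,825 × 1.4 = $528,955.
$528,955 is within the $775,000 maximum.

$528,955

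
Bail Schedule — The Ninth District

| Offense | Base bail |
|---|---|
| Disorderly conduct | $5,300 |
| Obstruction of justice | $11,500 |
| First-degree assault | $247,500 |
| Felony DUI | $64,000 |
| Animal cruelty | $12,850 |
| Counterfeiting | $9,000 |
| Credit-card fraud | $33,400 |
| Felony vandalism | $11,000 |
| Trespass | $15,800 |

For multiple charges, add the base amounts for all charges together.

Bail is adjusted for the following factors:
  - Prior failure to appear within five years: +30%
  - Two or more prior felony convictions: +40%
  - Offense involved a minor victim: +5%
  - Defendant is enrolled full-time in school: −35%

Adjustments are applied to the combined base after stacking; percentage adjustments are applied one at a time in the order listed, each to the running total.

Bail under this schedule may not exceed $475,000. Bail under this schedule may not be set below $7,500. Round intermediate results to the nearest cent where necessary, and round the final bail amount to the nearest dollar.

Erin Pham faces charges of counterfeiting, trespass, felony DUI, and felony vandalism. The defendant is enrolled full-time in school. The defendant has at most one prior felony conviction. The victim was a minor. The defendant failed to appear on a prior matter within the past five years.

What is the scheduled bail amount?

$88,548

Base amounts from the schedule: counterfeiting $9,000; trespass $15,800; felony DUI $64,000; felony vandalism $11,000.
Stacking rule: sum of all bases. $9,000 + $15,800 + $64,000 + $11,000 = $99,800.
Prior failure to appear within five years (+30%): $99,800 × 1.3 = $129,740.
Offense involved a minor victim (+5%): $129,740 × 1.05 = $136,227.
Defendant is enrolled full-time in school (−35%): $136,227 × 0.65 = $88,547.55.
$88,547.55 is within the $475,000 maximum.
$88,547.55 is at or above the $7,500 minimum.
Rounded to the nearest dollar: $88,548.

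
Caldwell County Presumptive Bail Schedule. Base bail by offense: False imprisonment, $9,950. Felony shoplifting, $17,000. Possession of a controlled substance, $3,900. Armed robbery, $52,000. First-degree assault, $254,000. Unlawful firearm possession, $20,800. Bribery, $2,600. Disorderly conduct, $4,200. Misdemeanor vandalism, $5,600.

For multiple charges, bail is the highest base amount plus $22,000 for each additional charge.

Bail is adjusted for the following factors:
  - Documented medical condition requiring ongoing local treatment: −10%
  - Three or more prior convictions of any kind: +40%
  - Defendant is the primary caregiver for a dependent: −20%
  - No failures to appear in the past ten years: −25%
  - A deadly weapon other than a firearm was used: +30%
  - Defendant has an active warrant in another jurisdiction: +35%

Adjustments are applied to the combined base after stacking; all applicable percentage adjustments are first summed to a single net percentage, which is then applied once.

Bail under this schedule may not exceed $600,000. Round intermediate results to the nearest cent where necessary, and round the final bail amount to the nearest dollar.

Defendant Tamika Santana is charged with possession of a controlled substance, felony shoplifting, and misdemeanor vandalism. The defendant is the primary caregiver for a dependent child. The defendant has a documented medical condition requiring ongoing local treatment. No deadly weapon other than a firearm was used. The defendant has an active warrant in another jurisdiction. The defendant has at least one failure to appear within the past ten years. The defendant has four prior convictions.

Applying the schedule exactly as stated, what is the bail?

Base amounts from the schedule: possession of a controlled substance $3,900; felony shoplifting $17,000; misdemeanor vandalism $5,600.
Stacking rule: highest base plus $22,000 per additional charge. Highest is felony shoplifting at $17,000; 2 additional charges → +$44,000. Combined base = $61,000.
Net percentage adjustment: −10% +40% −20% +35% = +45%. $61,000 × 1.45 = $88,450.
$88,450 is within the $600,000 maximum.

$88,450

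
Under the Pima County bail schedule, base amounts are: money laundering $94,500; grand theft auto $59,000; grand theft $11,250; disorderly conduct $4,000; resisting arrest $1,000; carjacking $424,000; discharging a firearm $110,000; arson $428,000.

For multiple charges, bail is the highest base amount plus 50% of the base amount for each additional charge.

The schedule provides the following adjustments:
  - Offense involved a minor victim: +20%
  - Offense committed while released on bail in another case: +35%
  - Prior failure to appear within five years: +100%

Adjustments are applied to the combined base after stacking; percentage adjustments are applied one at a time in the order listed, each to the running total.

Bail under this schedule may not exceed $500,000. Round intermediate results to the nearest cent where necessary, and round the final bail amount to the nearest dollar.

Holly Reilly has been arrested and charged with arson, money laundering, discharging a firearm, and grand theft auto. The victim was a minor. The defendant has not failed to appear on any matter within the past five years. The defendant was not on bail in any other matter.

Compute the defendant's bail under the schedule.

$500,000

Base amounts from the schedule: arson $428,000; money laundering $94,500; discharging a firearm $110,000; grand theft auto $59,000.
Stacking rule: highest base plus 50% of each additional charge. Highest is arson at $428,000. Additional: $94,500 × 50% = $47,250; $110,000 × 50% = $55,000; $59,000 × 50% = $29,500. Combined base = $428,000 + $131,750 = $559,750.
Offense involved a minor victim (+20%): $559,750 × 1.2 = $671,700.
Result $671,700 exceeds the maximum of $500,000; bail is capped at $500,000.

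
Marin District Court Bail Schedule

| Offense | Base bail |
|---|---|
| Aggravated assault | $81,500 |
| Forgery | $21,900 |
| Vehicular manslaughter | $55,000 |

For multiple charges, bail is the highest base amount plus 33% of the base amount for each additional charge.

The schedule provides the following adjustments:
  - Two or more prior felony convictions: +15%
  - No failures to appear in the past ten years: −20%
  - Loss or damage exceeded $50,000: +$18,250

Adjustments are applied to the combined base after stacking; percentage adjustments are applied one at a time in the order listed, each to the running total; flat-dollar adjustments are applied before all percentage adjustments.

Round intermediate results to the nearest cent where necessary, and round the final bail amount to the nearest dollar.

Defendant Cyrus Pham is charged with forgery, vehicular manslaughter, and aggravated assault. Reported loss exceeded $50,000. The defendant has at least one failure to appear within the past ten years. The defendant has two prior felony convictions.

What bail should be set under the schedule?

$143,896

Base amounts from the schedule: forgery $21,900; vehicular manslaughter $55,000; aggravated assault $81,500.
Stacking rule: highest base plus 33% of each additional charge. Highest is aggravated assault at $81,500. Additional: $21,900 × 33% = $7,227; $55,000 × 33% = $18,150. Combined base = $81,500 + $25,377 = $106,877.
Loss or damage exceeded $50,000 (+$18,250 flat): $106,877 + $18,250 = $125,127.
Two or more prior felony convictions (+15%): $125,127 × 1.15 = $143,896.05.
Rounded to the nearest dollar: $143,896.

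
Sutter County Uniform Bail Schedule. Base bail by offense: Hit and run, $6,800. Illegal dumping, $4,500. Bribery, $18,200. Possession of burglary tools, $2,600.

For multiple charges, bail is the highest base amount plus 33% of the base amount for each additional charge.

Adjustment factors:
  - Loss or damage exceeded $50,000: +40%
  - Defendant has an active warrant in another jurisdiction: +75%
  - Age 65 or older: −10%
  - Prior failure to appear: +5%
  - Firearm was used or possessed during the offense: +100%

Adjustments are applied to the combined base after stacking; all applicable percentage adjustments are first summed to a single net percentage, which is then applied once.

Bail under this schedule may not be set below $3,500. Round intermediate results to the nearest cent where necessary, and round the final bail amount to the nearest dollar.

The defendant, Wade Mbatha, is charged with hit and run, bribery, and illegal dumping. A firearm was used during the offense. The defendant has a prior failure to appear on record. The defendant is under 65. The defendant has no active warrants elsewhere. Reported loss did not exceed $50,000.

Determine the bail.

$44,954

Base amounts from the schedule: hit and run $6,800; bribery $18,200; illegal dumping $4,500.
Stacking rule: highest base plus 33% of each additional charge. Highest is bribery at $18,200. Additional: $6,800 × 33% = $2,244; $4,500 × 33% = $1,485. Combined base = $18,200 + $3,729 = $21,929.
Net percentage adjustment: +5% +100% = +105%. $21,929 × 2.05 = $44,954.45.
$44,954.45 is at or above the $3,500 minimum.
Rounded to the nearest dollar: $44,954.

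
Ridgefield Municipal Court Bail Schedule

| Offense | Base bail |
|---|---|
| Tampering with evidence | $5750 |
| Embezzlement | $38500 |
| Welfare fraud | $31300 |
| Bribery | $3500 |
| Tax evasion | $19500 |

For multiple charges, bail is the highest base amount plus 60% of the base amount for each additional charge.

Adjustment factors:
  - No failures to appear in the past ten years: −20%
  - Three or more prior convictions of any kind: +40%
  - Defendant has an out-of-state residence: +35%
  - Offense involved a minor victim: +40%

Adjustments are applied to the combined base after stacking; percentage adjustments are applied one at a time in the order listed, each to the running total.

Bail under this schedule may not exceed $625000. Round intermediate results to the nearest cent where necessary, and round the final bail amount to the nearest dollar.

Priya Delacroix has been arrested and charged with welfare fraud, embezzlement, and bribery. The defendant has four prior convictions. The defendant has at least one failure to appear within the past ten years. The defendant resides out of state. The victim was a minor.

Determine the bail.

$157119

Base amounts from the schedule: welfare fraud $31300; embezzlement $38500; bribery $3500.
Stacking rule: highest base plus 60% of each additional charge. Highest is embezzlement at $38500. Additional: $31300 × 60% = $18780; $3500 × 60% = $2100. Combined base = $38500 + $20880 = $59380.
Three or more prior convictions of any kind (+40%): $59380 × 1.4 = $83132.
Defendant has an out-of-state residence (+35%): $83132 × 1.35 = $112228.20.
Offense involved a minor victim (+40%): $112228.20 × 1.4 = $157119.48.
$157119.48 is within the $625000 maximum.
Rounded to the nearest dollar: $157119.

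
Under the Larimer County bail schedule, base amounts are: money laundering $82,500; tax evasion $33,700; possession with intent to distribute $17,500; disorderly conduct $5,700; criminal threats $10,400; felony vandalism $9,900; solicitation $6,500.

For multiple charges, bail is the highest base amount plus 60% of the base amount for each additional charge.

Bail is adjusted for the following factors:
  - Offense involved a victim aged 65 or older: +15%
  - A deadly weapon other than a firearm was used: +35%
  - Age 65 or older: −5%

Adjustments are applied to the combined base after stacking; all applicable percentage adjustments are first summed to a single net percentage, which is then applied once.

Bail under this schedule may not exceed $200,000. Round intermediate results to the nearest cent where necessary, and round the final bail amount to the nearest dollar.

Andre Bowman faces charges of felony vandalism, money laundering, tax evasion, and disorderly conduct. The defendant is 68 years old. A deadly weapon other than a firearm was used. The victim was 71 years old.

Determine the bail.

Base amounts from the schedule: felony vandalism $9,900; money laundering $82,500; tax evasion $33,700; disorderly conduct $5,700.
Stacking rule: highest base plus 60% of each additional charge. Highest is money laundering at $82,500. Additional: $9,900 × 60% = $5,940; $33,700 × 60% = $20,220; $5,700 × 60% = $3,420. Combined base = $82,500 + $29,580 = $112,080.
Net percentage adjustment: +15% +35% −5% = +45%. $112,080 × 1.45 = $162,516.
$162,516 is within the $200,000 maximum.

$162,516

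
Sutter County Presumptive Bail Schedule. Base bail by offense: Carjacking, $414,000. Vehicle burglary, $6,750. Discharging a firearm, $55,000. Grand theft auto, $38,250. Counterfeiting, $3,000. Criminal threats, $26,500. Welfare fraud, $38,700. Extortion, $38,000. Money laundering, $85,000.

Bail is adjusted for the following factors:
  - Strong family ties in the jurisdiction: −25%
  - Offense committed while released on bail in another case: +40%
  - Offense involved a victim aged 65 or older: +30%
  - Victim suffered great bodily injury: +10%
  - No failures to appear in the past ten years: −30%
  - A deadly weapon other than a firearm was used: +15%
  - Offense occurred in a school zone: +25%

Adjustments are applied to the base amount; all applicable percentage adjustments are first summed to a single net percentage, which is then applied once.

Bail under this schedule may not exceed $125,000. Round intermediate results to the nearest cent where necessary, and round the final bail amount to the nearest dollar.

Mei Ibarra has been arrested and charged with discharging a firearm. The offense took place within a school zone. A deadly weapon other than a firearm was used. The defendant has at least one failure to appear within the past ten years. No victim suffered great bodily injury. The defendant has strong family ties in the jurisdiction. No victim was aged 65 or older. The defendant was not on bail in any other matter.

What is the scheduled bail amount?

$63,250

Base amounts from the schedule: discharging a firearm $55,000.
Single charge. Combined base = $55,000.
Net percentage adjustment: −25% +15% +25% = +15%. $55,000 × 1.15 = $63,250.
$63,250 is within the $125,000 maximum.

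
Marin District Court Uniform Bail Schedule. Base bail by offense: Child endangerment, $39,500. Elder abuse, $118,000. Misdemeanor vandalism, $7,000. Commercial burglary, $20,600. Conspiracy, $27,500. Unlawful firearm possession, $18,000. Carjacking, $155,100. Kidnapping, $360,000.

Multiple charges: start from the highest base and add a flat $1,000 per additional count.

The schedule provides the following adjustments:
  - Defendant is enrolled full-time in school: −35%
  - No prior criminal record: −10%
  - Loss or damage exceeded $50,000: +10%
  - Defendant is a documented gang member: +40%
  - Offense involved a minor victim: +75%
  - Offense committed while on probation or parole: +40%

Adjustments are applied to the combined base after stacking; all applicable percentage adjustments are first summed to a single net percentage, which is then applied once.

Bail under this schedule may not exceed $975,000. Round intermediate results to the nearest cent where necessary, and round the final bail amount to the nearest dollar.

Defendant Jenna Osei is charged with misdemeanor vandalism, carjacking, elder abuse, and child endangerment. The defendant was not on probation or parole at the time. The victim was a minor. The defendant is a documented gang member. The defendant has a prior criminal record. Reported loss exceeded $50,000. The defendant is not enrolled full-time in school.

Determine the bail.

Base amounts from the schedule: misdemeanor vandalism $7,000; carjacking $155,100; elder abuse $118,000; child endangerment $39,500.
Stacking rule: highest base plus $1,000 per additional charge. Highest is carjacking at $155,100; 3 additional charges → +$3,000. Combined base = $158,100.
Net percentage adjustment: +10% +40% +75% = +125%. $158,100 × 2.25 = $355,725.
$355,725 is within the $975,000 maximum.

$355,725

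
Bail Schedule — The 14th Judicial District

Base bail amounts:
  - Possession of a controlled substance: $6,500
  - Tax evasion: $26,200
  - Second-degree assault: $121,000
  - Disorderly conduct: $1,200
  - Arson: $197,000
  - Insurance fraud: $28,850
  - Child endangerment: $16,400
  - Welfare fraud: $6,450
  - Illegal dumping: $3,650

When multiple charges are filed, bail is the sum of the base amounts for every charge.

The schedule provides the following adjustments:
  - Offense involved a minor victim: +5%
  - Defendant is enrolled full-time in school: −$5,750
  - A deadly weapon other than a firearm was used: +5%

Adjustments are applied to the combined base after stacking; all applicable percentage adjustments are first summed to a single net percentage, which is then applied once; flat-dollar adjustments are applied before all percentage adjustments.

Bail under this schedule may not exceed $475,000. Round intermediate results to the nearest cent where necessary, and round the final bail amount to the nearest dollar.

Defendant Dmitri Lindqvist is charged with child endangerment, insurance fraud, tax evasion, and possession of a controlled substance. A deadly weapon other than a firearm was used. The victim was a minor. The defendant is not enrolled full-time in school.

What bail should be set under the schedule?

$85,745

Base amounts from the schedule: child endangerment $16,400; insurance fraud $28,850; tax evasion $26,200; possession of a controlled substance $6,500.
Stacking rule: sum of all bases. $16,400 + $28,850 + $26,200 + $6,500 = $77,950.
Net percentage adjustment: +5% +5% = +10%. $77,950 × 1.1 = $85,745.
$85,745 is within the $475,000 maximum.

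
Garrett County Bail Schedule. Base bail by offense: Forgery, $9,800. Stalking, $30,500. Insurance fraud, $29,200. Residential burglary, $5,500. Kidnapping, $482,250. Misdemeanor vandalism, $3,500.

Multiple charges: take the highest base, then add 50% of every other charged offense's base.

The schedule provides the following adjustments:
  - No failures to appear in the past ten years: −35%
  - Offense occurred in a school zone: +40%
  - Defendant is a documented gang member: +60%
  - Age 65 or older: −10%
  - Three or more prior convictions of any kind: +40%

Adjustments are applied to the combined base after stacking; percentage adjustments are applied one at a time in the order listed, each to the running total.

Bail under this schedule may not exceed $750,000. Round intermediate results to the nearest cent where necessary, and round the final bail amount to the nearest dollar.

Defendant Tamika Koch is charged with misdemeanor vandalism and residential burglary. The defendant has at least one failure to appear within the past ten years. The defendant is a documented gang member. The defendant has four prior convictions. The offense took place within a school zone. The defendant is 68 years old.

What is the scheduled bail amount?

$20,462

Base amounts from the schedule: misdemeanor vandalism $3,500; residential burglary $5,500.
Stacking rule: highest base plus 50% of each additional charge. Highest is residential burglary at $5,500. Additional: $3,500 × 50% = $1,750. Combined base = $5,500 + $1,750 = $7,250.
Offense occurred in a school zone (+40%): $7,250 × 1.4 = $10,150.
Defendant is a documented gang member (+60%): $10,150 × 1.6 = $16,240.
Age 65 or older (−10%): $16,240 × 0.9 = $14,616.
Three or more prior convictions of any kind (+40%): $14,616 × 1.4 = $20,462.40.
$20,462.40 is within the $750,000 maximum.
Rounded to the nearest dollar: $20,462.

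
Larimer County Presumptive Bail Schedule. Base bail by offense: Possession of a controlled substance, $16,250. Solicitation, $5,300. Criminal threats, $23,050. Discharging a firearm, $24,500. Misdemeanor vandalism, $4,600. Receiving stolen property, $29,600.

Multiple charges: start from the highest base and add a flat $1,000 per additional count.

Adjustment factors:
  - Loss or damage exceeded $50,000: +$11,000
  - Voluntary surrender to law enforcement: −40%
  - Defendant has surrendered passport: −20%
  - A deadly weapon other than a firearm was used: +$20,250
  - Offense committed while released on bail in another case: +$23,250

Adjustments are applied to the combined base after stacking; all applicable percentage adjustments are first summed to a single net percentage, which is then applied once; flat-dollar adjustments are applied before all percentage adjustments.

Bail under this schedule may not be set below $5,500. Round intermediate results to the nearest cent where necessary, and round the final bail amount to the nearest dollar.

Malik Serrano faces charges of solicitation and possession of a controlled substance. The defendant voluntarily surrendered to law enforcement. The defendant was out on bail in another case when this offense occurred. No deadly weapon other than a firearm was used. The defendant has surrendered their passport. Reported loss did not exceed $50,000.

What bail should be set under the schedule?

Base amounts from the schedule: solicitation $5,300; possession of a controlled substance $16,250.
Stacking rule: highest base plus $1,000 per additional charge. Highest is possession of a controlled substance at $16,250; 1 additional charge → +$1,000. Combined base = $17,250.
Offense committed while released on bail in another case (+$23,250 flat): $17,250 + $23,250 = $40,500.
Net percentage adjustment: −40% −20% = −60%. $40,500 × 0.4 = $16,200.
$16,200 is at or above the $5,500 minimum.

$16,200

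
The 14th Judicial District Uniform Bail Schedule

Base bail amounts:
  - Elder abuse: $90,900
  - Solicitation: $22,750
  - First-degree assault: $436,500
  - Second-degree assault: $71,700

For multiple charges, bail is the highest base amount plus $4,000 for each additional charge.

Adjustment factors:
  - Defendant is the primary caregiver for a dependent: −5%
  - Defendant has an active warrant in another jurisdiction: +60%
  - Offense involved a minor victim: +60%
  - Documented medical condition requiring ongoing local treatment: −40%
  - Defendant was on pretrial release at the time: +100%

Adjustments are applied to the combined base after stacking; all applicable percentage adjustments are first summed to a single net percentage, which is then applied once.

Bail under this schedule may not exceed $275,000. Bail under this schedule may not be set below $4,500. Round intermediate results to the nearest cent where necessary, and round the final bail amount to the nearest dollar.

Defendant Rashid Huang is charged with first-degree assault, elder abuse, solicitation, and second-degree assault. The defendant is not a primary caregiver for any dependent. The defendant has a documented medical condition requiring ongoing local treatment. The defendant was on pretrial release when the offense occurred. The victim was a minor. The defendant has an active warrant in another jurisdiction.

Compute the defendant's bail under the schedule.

$275,000

Base amounts from the schedule: first-degree assault $436,500; elder abuse $90,900; solicitation $22,750; second-degree assault $71,700.
Stacking rule: highest base plus $4,000 per additional charge. Highest is first-degree assault at $436,500; 3 additional charges → +$12,000. Combined base = $448,500.
Net percentage adjustment: +60% +60% −40% +100% = +180%. $448,500 × 2.8 = $1,255,800.
Result $1,255,800 exceeds the maximum of $275,000; bail is capped at $275,000.
$275,000 is at or above the $4,500 minimum.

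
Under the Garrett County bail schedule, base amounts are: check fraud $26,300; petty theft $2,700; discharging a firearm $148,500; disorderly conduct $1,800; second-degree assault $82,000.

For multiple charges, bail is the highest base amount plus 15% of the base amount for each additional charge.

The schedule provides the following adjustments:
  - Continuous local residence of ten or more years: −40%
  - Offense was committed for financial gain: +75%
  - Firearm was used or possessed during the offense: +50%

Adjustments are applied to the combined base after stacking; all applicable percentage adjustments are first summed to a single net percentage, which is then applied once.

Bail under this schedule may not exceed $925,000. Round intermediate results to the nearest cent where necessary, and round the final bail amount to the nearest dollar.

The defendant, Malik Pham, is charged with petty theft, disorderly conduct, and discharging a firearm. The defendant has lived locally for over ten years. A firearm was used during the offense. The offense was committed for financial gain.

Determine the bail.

$275,974

Base amounts from the schedule: petty theft $2,700; disorderly conduct $1,800; discharging a firearm $148,500.
Stacking rule: highest base plus 15% of each additional charge. Highest is discharging a firearm at $148,500. Additional: $2,700 × 15% = $405; $1,800 × 15% = $270. Combined base = $148,500 + $675 = $149,175.
Net percentage adjustment: −40% +75% +50% = +85%. $149,175 × 1.85 = $275,973.75.
$275,973.75 is within the $925,000 maximum.
Rounded to the nearest dollar: $275,974.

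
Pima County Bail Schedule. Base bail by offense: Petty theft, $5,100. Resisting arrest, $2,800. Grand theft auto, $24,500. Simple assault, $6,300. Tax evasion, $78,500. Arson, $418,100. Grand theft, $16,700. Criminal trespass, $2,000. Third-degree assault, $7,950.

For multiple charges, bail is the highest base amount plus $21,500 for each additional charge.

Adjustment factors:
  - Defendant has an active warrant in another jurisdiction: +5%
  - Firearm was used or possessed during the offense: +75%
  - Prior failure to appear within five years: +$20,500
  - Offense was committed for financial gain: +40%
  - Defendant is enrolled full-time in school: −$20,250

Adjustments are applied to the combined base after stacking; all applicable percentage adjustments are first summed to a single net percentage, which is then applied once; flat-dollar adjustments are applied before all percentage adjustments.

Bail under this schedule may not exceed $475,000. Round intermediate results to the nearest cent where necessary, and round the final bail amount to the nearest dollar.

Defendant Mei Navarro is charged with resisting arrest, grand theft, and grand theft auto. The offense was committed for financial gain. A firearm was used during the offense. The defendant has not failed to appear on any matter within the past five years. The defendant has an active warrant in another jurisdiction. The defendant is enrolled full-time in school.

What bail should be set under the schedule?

$103,950

Base amounts from the schedule: resisting arrest $2,800; grand theft $16,700; grand theft auto $24,500.
Stacking rule: highest base plus $21,500 per additional charge. Highest is grand theft auto at $24,500; 2 additional charges → +$43,000. Combined base = $67,500.
Defendant is enrolled full-time in school (−$20,250 flat): $67,500 − $20,250 = $47,250.
Net percentage adjustment: +5% +75% +40% = +120%. $47,250 × 2.2 = $103,950.
$103,950 is within the $475,000 maximum.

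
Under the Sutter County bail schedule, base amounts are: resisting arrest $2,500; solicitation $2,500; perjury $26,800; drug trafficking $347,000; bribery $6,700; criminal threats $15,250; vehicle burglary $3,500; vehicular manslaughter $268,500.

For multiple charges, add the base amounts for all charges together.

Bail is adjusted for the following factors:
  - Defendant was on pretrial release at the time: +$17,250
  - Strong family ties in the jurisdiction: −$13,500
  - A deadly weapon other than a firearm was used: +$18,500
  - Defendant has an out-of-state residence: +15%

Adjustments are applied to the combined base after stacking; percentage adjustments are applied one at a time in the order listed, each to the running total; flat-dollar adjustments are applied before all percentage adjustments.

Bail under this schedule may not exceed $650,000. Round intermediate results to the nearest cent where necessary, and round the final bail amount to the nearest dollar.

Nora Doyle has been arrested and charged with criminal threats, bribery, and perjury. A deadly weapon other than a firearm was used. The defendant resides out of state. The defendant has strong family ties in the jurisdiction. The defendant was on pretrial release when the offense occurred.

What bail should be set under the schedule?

$81,650

Base amounts from the schedule: criminal threats $15,250; bribery $6,700; perjury $26,800.
Stacking rule: sum of all bases. $15,250 + $6,700 + $26,800 = $48,750.
Defendant was on pretrial release at the time (+$17,250 flat): $48,750 + $17,250 = $66,000.
Strong family ties in the jurisdiction (−$13,500 flat): $66,000 − $13,500 = $52,500.
A deadly weapon other than a firearm was used (+$18,500 flat): $52,500 + $18,500 = $71,000.
Defendant has an out-of-state residence (+15%): $71,000 × 1.15 = $81,650.
$81,650 is within the $650,000 maximum.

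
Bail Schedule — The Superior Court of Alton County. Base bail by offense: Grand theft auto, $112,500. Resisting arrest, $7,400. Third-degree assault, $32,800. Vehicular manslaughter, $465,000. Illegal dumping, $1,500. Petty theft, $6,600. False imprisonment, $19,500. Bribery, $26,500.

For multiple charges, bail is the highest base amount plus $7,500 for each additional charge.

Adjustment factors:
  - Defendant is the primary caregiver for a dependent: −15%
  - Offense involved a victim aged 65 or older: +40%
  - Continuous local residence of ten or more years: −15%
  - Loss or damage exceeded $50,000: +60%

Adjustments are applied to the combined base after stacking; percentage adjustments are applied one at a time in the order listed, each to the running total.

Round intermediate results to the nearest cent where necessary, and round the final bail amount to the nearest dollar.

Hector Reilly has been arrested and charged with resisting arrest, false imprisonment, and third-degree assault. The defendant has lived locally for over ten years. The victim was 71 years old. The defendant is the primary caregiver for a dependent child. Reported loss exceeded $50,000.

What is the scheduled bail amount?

$77,360

Base amounts from the schedule: resisting arrest $7,400; false imprisonment $19,500; third-degree assault $32,800.
Stacking rule: highest base plus $7,500 per additional charge. Highest is third-degree assault at $32,800; 2 additional charges → +$15,000. Combined base = $47,800.
Defendant is the primary caregiver for a dependent (−15%): $47,800 × 0.85 = $40,630.
Offense involved a victim aged 65 or older (+40%): $40,630 × 1.4 = $56,882.
Continuous local residence of ten or more years (−15%): $56,882 × 0.85 = $48,349.70.
Loss or damage exceeded $50,000 (+60%): $48,349.70 × 1.6 = $77,359.52.
Rounded to the nearest dollar: $77,360.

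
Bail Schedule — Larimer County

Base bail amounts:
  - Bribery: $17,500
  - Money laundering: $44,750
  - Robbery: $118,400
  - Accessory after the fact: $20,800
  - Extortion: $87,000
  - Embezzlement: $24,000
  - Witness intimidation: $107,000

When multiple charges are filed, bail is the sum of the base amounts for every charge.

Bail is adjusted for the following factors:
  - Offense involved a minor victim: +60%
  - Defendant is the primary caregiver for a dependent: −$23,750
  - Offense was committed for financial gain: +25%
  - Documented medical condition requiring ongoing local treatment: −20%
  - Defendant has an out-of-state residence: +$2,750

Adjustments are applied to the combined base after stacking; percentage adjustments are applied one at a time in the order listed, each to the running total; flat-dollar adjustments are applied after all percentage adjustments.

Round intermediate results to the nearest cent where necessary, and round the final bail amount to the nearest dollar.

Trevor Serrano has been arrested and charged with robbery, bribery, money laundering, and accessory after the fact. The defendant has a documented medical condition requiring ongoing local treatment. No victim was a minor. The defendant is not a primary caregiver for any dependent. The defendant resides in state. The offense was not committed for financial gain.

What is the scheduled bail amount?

$161,160

Base amounts from the schedule: robbery $118,400; bribery $17,500; money laundering $44,750; accessory after the fact $20,800.
Stacking rule: sum of all bases. $118,400 + $17,500 + $44,750 + $20,800 = $201,450.
Documented medical condition requiring ongoing local treatment (−20%): $201,450 × 0.8 = $161,160.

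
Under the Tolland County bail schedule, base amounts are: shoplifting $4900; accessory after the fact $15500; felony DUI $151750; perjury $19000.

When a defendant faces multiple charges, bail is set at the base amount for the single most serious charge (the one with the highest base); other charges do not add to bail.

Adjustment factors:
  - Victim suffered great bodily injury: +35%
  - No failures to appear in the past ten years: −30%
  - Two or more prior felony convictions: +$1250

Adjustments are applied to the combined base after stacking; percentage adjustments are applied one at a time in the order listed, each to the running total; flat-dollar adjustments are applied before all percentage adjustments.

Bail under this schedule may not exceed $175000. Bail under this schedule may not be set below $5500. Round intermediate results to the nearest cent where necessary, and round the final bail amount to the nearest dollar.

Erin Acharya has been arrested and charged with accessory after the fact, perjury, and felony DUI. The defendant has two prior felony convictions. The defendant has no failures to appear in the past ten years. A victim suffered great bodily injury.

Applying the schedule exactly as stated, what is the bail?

$144585

Base amounts from the schedule: accessory after the fact $15500; perjury $19000; felony DUI $151750.
Stacking rule: use the highest base only. Highest is felony DUI at $151750. Combined base = $151750.
Two or more prior felony convictions (+$1250 flat): $151750 + $1250 = $153000.
Victim suffered great bodily injury (+35%): $153000 × 1.35 = $206550.
No failures to appear in the past ten years (−30%): $206550 × 0.7 = $144585.
$144585 is within the $175000 maximum.
$144585 is at or above the $5500 minimum.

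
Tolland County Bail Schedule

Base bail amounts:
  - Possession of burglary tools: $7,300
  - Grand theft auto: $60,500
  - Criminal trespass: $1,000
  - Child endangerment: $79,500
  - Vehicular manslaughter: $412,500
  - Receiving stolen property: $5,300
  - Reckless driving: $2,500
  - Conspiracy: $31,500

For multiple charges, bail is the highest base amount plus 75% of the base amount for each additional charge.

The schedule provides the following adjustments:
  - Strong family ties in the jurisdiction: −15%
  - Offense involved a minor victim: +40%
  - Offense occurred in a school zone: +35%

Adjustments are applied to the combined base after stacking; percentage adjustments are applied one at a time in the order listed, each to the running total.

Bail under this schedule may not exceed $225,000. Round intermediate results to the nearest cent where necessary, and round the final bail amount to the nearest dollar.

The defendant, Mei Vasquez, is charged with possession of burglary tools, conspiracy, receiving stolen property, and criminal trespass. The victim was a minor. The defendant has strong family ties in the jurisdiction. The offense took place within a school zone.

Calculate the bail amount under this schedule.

$66,991

Base amounts from the schedule: possession of burglary tools $7,300; conspiracy $31,500; receiving stolen property $5,300; criminal trespass $1,000.
Stacking rule: highest base plus 75% of each additional charge. Highest is conspiracy at $31,500. Additional: $7,300 × 75% = $5,475; $5,300 × 75% = $3,975; $1,000 × 75% = $750. Combined base = $31,500 + $10,200 = $41,700.
Strong family ties in the jurisdiction (−15%): $41,700 × 0.85 = $35,445.
Offense involved a minor victim (+40%): $35,445 × 1.4 = $49,623.
Offense occurred in a school zone (+35%): $49,623 × 1.35 = $66,991.05.
$66,991.05 is within the $225,000 maximum.
Rounded to the nearest dollar: $66,991.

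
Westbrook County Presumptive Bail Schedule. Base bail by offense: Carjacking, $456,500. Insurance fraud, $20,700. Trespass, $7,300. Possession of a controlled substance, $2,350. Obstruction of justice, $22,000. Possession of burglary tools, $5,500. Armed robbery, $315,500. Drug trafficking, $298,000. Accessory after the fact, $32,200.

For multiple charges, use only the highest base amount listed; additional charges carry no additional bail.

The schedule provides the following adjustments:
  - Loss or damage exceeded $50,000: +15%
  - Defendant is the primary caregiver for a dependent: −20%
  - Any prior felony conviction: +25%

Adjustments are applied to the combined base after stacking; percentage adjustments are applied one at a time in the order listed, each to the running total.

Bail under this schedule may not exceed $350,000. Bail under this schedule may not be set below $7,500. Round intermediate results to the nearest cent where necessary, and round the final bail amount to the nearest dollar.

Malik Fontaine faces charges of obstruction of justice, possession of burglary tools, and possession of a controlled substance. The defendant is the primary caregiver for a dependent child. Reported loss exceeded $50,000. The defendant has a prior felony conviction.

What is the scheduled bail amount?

Base amounts from the schedule: obstruction of justice $22,000; possession of burglary tools $5,500; possession of a controlled substance $2,350.
Stacking rule: use the highest base only. Highest is obstruction of justice at $22,000. Combined base = $22,000.
Loss or damage exceeded $50,000 (+15%): $22,000 × 1.15 = $25,300.
Defendant is the primary caregiver for a dependent (−20%): $25,300 × 0.8 = $20,240.
Any prior felony conviction (+25%): $20,240 × 1.25 = $25,300.
$25,300 is within the $350,000 maximum.
$25,300 is at or above the $7,500 minimum.

$25,300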